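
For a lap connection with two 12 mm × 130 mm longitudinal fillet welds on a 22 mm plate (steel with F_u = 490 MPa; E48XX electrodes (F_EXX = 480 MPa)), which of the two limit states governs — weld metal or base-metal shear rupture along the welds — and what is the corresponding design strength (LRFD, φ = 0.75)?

φR_n ≈ 476 kN (weld metal governs)

t_e = 0.707 × 12 = 8.484 mm; L = 260 mm.
Weld metal: φR_n = 0.75 × 0.6 × 480 × 8.484 × 260 × 10⁻³ = 476.5 kN.
Base metal (shear rupture): φR_n = 0.75 × 0.6 × 490 × 22 × 260 × 10⁻³ = 1261 kN.
Governing: weld metal.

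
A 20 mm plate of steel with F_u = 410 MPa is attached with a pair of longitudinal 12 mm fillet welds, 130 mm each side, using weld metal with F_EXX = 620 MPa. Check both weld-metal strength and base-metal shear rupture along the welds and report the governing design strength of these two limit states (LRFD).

t_e = 0.707 × 12 = 8.484 mm; L = 260 mm.
Weld metal: φR_n = 0.75 × 0.6 × 620 × 8.484 × 260 × 10⁻³ = 615.4 kN.
Base metal (shear rupture): φR_n = 0.75 × 0.6 × 410 × 20 × 260 × 10⁻³ = 959.4 kN.
Governing: weld metal.

φR_n ≈ 615 kN (weld metal governs)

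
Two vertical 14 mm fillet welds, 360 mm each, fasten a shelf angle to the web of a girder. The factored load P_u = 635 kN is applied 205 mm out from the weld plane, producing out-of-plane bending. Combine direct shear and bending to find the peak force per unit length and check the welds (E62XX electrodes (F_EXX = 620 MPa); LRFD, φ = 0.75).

f_max ≈ 3140 N/mm; NOT adequate

L_w = 2 × 360 = 720 mm; section modulus (unit throat) S = 2 × L²/6 = 43200 mm².
Direct shear f_v = P/L_w = 635×10³/720 = 881.9 N/mm.
Moment M = P × e = 635×10³ × 205 = 130180000 N·mm; bending f_b = M/S = 3013 N/mm.
f_max = √(f_v² + f_b²) = √(881.9² + 3013²) = 3140 N/mm.
φr_n = 0.75 × 0.6 × 620 × (0.707 × 14) = 2762 N/mm → NOT adequate.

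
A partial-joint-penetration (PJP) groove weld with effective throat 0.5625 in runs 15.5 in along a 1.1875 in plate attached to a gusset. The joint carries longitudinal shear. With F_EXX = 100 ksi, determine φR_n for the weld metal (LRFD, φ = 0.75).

φR_n ≈ 392 kip

Effective throat (given) t_e = 0.5625 in.
A_we = 0.5625 × 15.5 = 8.719 in².
F_nw = 0.6 F_EXX = 60 ksi.
φR_n = 0.75 × 60 × 8.719 = 392.3 kip.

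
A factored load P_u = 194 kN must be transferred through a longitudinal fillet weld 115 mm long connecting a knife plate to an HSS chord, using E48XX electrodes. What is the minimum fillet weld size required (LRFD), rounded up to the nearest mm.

w = 12 mm

E48XX → F_EXX = 480 MPa.
Total weld length L = 115 mm.
Required throat t_e = P_u / (φ × 0.6 F_EXX × L) = 194 / (0.75 × 0.6 × 480 × 115 × 10⁻³) = 7.81 mm.
Required leg w = t_e / 0.707 = 11.05 mm → use 12 mm.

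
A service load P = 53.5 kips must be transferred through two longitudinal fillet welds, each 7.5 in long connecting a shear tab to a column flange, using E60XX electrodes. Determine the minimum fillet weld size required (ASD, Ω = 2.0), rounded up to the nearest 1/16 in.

E60XX → F_EXX = 60 ksi.
Total weld length L = 15 in.
Required throat t_e = P × Ω / (0.6 F_EXX × L) = 53.5 × 2.0 / (0.6 × 60 × 15) = 0.1981 in.
Required leg w = t_e / 0.707 = 0.2803 in → use 5/16 in.

w = 5/16 in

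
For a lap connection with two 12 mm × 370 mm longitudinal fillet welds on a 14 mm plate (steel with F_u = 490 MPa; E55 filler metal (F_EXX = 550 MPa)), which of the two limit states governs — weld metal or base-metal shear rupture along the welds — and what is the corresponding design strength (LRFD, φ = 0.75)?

t_e = 0.707 × 12 = 8.484 mm; L = 740 mm.
Weld metal: φR_n = 0.75 × 0.6 × 550 × 8.484 × 740 × 10⁻³ = 1554 kN.
Base metal (shear rupture): φR_n = 0.75 × 0.6 × 490 × 14 × 740 × 10⁻³ = 2284 kN.
Governing: weld metal.

φR_n ≈ 1550 kN (weld metal governs)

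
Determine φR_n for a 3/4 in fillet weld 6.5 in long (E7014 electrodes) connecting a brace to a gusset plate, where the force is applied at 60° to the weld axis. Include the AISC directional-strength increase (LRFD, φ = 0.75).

E70XX → F_EXX = 70 ksi.
t_e = 0.707 × 0.75 = 0.5302 in; A_we = 0.5302 × 6.5 = 3.447 in².
Directional factor: 1.0 + 0.5 sin^1.5(60°) = 1.403.
F_nw = 0.6 × 70 × 1.403 = 58.92 ksi.
φR_n = 0.75 × 58.92 × 3.447 = 152.3 kip.

φR_n ≈ 152 kip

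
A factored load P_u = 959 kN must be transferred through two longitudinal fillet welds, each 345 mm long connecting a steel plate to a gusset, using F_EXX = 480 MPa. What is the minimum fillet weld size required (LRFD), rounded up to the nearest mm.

Total weld length L = 690 mm.
Required throat t_e = P_u / (φ × 0.6 F_EXX × L) = 959 / (0.75 × 0.6 × 480 × 690 × 10⁻³) = 6.435 mm.
Required leg w = t_e / 0.707 = 9.101 mm → use 10 mm.

w = 10 mm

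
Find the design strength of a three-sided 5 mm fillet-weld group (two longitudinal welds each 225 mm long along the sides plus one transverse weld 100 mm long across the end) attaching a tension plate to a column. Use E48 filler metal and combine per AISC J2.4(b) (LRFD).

φR_n ≈ 420 kN

E48XX → F_EXX = 480 MPa.
t_e = 0.707 × 5 = 3.535 mm.
R_nwl = 0.6 × 480 × 3.535 × 450 × 10⁻³ = 458.1 kN (longitudinal, 2 welds).
R_nwt = 0.6 × 480 × 3.535 × 100 × 10⁻³ = 101.8 kN (transverse, base value).
(i) R_nwl + R_nwt = 559.9 kN; (ii) 0.85 R_nwl + 1.5 R_nwt = 542.1 kN.
R_n = max = 559.9 kN [governs: (i)]; φR_n = 420 kN.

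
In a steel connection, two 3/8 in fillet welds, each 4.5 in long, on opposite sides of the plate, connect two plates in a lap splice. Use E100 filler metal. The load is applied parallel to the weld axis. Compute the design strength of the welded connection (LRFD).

E100XX → F_EXX = 100 ksi.
Effective throat t_e = 0.707 × 0.375 = 0.2651 in.
Total length L = 9 in; A_we = 0.2651 × 9 = 2.386 in².
F_nw = 0.6 F_EXX = 0.6 × 100 = 60 ksi.
φR_n = 0.75 × 60 × 2.386 = 107.4 kips.

φR_n ≈ 107 kips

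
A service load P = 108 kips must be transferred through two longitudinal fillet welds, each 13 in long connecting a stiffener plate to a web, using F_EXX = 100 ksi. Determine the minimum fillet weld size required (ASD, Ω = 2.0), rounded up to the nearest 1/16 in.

w = 1/4 in

Total weld length L = 26 in.
Required throat t_e = P × Ω / (0.6 F_EXX × L) = 108 × 2.0 / (0.6 × 100 × 26) = 0.1385 in.
Required leg w = t_e / 0.707 = 0.1958 in → use 1/4 in.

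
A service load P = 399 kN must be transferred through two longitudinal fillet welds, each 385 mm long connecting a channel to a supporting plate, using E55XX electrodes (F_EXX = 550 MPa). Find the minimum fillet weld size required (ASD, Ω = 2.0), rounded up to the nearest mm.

w = 5 mm

Total weld length L = 770 mm.
Required throat t_e = P × Ω / (0.6 F_EXX × L) = 399 × 2.0 / (0.6 × 550 × 770 × 10⁻³) = 3.14 mm.
Required leg w = t_e / 0.707 = 4.442 mm → use 5 mm.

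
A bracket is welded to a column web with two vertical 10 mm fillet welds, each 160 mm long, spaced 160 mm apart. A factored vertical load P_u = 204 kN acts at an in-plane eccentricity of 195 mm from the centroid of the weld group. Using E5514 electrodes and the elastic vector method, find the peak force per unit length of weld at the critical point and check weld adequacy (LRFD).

E55XX → F_EXX = 550 MPa.
Total weld length L_w = 320 mm. Treat welds as unit-width lines.
Polar moment about centroid: J = 2[d³/12 + d(b/2)²] = 2[160³/12 + 160×80²] = 2731000 mm³.
Direct shear f_v = P/L_w = 204×10³ / 320 = 637.5 N/mm (vertical).
Torsion M = P·e = 204×10³ × 195 = 39780000 N·mm.
Critical point at (x, y) = (80, 80) from centroid. f_tx = M·y/J = 1165 N/mm; f_ty = M·x/J = 1165 N/mm.
Resultant f_max = √[f_tx² + (f_v + f_ty)²] = √[1165² + (637.5 + 1165)²] = 2147 N/mm.
Capacity per unit length: φr_n = 0.75 × 0.6 × 550 × (0.707 × 10) = 1750 N/mm.
2147 > 1750 → NOT adequate.

f_max ≈ 2150 N/mm; NOT adequate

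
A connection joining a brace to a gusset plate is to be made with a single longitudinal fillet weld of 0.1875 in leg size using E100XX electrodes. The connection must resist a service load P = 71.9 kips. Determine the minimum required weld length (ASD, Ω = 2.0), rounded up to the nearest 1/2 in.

E100XX → F_EXX = 100 ksi.
Throat t_e = 0.707 × 0.1875 = 0.1326 in.
r_n/Ω = (0.6 × 100 × 0.1326) / 2.0 = 3.977 kip/in.
L_req = P / (r_n/Ω) = 71.9 / 3.977 = 18.08 in total.
Round up → use L = 18.5 in.

L = 18.5 in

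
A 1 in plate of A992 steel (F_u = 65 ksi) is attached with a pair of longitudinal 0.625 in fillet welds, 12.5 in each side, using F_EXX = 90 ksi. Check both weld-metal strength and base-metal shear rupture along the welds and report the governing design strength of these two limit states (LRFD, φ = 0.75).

φR_n ≈ 447 kips (weld metal governs)

t_e = 0.707 × 0.625 = 0.4419 in; L = 25 in.
Weld metal: φR_n = 0.75 × 0.6 × 90 × 0.4419 × 25 = 447.4 kips.
Base metal (shear rupture): φR_n = 0.75 × 0.6 × 65 × 1 × 25 = 731.2 kips.
Governing: weld metal.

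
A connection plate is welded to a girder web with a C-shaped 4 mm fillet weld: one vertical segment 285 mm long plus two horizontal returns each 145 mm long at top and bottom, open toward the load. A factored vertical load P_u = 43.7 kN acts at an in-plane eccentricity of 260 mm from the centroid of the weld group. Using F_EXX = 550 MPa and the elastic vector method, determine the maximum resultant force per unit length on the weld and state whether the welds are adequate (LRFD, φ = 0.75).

Total weld length L_w = 575 mm. Treat welds as unit-width lines.
Centroid: x̄ = 2×145×72.5 / 575 = 36.57 mm from the vertical weld.
Polar moment about centroid: J = I_x + I_y = [285³/12 + 2×145×142.5²] + [285×36.57² + 2(145³/12 + 145×35.93²)] = 9082000 mm³.
Direct shear f_v = P/L_w = 43.7×10³ / 575 = 76 N/mm (vertical).
Torsion M = P·e = 43.7×10³ × 260 = 11362000 N·mm.
Critical point at (x, y) = (108.4, 142.5) from centroid. f_tx = M·y/J = 178.3 N/mm; f_ty = M·x/J = 135.7 N/mm.
Resultant f_max = √[f_tx² + (f_v + f_ty)²] = √[178.3² + (76 + 135.7)²] = 276.7 N/mm.
Capacity per unit length: φr_n = 0.75 × 0.6 × 550 × (0.707 × 4) = 699.9 N/mm.
276.7 ≤ 699.9 → adequate.

f_max ≈ 277 N/mm; adequate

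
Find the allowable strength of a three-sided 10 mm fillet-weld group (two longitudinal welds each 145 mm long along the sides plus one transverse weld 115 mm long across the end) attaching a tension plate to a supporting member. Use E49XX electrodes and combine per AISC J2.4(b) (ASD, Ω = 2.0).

R_n/Ω ≈ 435 kN

E49XX → F_EXX = 490 MPa.
t_e = 0.707 × 10 = 7.07 mm.
R_nwl = 0.6 × 490 × 7.07 × 290 × 10⁻³ = 602.8 kN (longitudinal, 2 welds).
R_nwt = 0.6 × 490 × 7.07 × 115 × 10⁻³ = 239 kN (transverse, base value).
(i) R_nwl + R_nwt = 841.8 kN; (ii) 0.85 R_nwl + 1.5 R_nwt = 870.9 kN.
R_n = max = 870.9 kN [governs: (ii)]; R_n/Ω = 435.5 kN.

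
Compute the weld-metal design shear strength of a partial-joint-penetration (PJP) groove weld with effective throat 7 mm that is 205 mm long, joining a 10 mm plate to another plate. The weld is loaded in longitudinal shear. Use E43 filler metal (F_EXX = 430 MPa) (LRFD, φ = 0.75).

φR_n ≈ 278 kN

Effective throat (given) t_e = 7 mm.
A_we = 7 × 205 = 1435 mm².
F_nw = 0.6 F_EXX = 258 MPa.
φR_n = 0.75 × 258 × 1435 × 10⁻³ = 277.7 kN.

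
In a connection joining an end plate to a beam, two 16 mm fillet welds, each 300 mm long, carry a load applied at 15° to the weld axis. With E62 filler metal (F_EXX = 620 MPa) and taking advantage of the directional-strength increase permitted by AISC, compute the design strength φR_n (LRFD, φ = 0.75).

t_e = 0.707 × 16 = 11.31 mm; A_we = 11.31 × 600 = 6787 mm².
Directional factor: 1.0 + 0.5 sin^1.5(15°) = 1.066.
F_nw = 0.6 × 620 × 1.066 = 396.5 MPa.
φR_n = 0.75 × 396.5 × 6787 × 10⁻³ = 2018 kN.

φR_n ≈ 2020 kN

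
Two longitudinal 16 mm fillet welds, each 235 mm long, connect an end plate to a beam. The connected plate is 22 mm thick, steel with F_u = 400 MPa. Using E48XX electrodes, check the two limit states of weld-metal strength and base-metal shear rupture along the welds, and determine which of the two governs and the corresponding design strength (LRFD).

φR_n ≈ 1150 kN (weld metal governs)

E48XX → F_EXX = 480 MPa.
t_e = 0.707 × 16 = 11.31 mm; L = 470 mm.
Weld metal: φR_n = 0.75 × 0.6 × 480 × 11.31 × 470 × 10⁻³ = 1148 kN.
Base metal (shear rupture): φR_n = 0.75 × 0.6 × 400 × 22 × 470 × 10⁻³ = 1861 kN.
Governing: weld metal.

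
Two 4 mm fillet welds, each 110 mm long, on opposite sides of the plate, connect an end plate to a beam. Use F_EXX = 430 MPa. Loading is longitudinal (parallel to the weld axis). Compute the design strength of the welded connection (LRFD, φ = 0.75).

φR_n ≈ 120 kN

Effective throat t_e = 0.707 × 4 = 2.828 mm.
Total length L = 220 mm; A_we = 2.828 × 220 = 622.2 mm².
F_nw = 0.6 F_EXX = 0.6 × 430 = 258 MPa.
φR_n = 0.75 × 258 × 622.2 × 10⁻³ = 120.4 kN.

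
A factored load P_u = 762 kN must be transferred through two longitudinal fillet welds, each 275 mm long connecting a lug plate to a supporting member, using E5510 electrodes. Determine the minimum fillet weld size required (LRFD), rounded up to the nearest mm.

E55XX → F_EXX = 550 MPa.
Total weld length L = 550 mm.
Required throat t_e = P_u / (φ × 0.6 F_EXX × L) = 762 / (0.75 × 0.6 × 550 × 550 × 10⁻³) = 5.598 mm.
Required leg w = t_e / 0.707 = 7.918 mm → use 8 mm.

w = 8 mm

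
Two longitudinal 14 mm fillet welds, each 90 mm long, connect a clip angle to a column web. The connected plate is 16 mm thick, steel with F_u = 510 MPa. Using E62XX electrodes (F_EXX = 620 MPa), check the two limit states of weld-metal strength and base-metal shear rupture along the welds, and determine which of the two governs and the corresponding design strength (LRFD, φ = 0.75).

φR_n ≈ 497 kN (weld metal governs)

t_e = 0.707 × 14 = 9.898 mm; L = 180 mm.
Weld metal: φR_n = 0.75 × 0.6 × 620 × 9.898 × 180 × 10⁻³ = 497.1 kN.
Base metal (shear rupture): φR_n = 0.75 × 0.6 × 510 × 16 × 180 × 10⁻³ = 661 kN.
Governing: weld metal.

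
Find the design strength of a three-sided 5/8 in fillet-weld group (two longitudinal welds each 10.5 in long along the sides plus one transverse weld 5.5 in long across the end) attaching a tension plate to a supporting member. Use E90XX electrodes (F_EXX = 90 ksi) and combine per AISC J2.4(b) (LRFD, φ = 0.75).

t_e = 0.707 × 0.625 = 0.4419 in.
R_nwl = 0.6 × 90 × 0.4419 × 21 = 501.1 kip (longitudinal, 2 welds).
R_nwt = 0.6 × 90 × 0.4419 × 5.5 = 131.2 kip (transverse, base value).
(i) R_nwl + R_nwt = 632.3 kip; (ii) 0.85 R_nwl + 1.5 R_nwt = 622.8 kip.
R_n = max = 632.3 kip [governs: (i)]; φR_n = 474.2 kip.

φR_n ≈ 474 kip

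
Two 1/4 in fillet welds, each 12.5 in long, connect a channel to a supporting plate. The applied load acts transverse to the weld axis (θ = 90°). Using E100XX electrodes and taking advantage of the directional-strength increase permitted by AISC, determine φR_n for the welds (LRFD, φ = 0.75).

E100XX → F_EXX = 100 ksi.
t_e = 0.707 × 0.25 = 0.1767 in; A_we = 0.1767 × 25 = 4.419 in².
Directional factor: 1.0 + 0.5 sin^1.5(90°) = 1.5.
F_nw = 0.6 × 100 × 1.5 = 90 ksi.
φR_n = 0.75 × 90 × 4.419 = 298.3 kips.

φR_n ≈ 298 kips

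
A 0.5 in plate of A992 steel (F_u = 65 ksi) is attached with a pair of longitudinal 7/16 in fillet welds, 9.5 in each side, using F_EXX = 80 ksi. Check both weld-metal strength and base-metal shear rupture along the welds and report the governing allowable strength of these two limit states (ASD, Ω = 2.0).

R_n/Ω ≈ 141 kip (weld metal governs)

t_e = 0.707 × 0.4375 = 0.3093 in; L = 19 in.
Weld metal: R_n/Ω = (1/2.0) × 0.6 × 80 × 0.3093 × 19 = 141 kip.
Base metal (shear rupture): R_n/Ω = (1/2.0) × 0.6 × 65 × 0.5 × 19 = 185.2 kip.
Governing: weld metal.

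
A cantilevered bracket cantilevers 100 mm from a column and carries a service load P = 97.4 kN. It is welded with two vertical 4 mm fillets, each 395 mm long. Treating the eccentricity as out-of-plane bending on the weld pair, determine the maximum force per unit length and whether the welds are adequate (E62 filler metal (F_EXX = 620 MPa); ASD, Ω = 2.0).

f_max ≈ 224 N/mm; adequate

L_w = 2 × 395 = 790 mm; section modulus (unit throat) S = 2 × L²/6 = 52010 mm².
Direct shear f_v = P/L_w = 97.4×10³/790 = 123.3 N/mm.
Moment M = P × e = 97.4×10³ × 100 = 9740000 N·mm; bending f_b = M/S = 187.3 N/mm.
f_max = √(f_v² + f_b²) = √(123.3² + 187.3²) = 224.2 N/mm.
r_n/Ω = (1/2.0) × 0.6 × 620 × (0.707 × 4) = 526 N/mm → adequate.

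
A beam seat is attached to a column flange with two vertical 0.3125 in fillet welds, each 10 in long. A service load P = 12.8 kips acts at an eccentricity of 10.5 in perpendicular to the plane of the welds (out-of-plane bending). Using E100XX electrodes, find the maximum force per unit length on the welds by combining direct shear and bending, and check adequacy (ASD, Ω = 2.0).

E100XX → F_EXX = 100 ksi.
L_w = 2 × 10 = 20 in; section modulus (unit throat) S = 2 × L²/6 = 33.33 in².
Direct shear f_v = P/L_w = 12.8/20 = 0.64 kip/in.
Moment M = P × e = 12.8 × 10.5 = 134.4 kip·in; bending f_b = M/S = 4.032 kip/in.
f_max = √(f_v² + f_b²) = √(0.64² + 4.032²) = 4.082 kip/in.
r_n/Ω = (1/2.0) × 0.6 × 100 × (0.707 × 0.3125) = 6.628 kip/in → adequate.

f_max ≈ 4.08 kip/in; adequate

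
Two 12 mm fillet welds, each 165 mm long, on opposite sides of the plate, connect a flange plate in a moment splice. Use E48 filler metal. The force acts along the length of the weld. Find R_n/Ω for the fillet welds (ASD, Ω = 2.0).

E48XX → F_EXX = 480 MPa.
Effective throat t_e = 0.707 × 12 = 8.484 mm.
Total length L = 330 mm; A_we = 8.484 × 330 = 2800 mm².
F_nw = 0.6 F_EXX = 0.6 × 480 = 288 MPa.
R_n = 288 × 2800 × 10⁻³ = 806.3 kN; R_n/Ω = 806.3/2.0 = 403.2 kN.

R_n/Ω ≈ 403 kN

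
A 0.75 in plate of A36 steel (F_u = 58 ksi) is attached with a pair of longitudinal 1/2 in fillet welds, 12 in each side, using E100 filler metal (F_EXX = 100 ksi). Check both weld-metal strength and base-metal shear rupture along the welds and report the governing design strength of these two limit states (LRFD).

φR_n ≈ 382 kips (weld metal governs)

t_e = 0.707 × 0.5 = 0.3535 in; L = 24 in.
Weld metal: φR_n = 0.75 × 0.6 × 100 × 0.3535 × 24 = 381.8 kips.
Base metal (shear rupture): φR_n = 0.75 × 0.6 × 58 × 0.75 × 24 = 469.8 kips.
Governing: weld metal.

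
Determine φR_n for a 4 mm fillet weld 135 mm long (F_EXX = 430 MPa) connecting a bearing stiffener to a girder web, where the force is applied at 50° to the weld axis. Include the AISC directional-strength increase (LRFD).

t_e = 0.707 × 4 = 2.828 mm; A_we = 2.828 × 135 = 381.8 mm².
Directional factor: 1.0 + 0.5 sin^1.5(50°) = 1.335.
F_nw = 0.6 × 430 × 1.335 = 344.5 MPa.
φR_n = 0.75 × 344.5 × 381.8 × 10⁻³ = 98.64 kN.

φR_n ≈ 98.6 kN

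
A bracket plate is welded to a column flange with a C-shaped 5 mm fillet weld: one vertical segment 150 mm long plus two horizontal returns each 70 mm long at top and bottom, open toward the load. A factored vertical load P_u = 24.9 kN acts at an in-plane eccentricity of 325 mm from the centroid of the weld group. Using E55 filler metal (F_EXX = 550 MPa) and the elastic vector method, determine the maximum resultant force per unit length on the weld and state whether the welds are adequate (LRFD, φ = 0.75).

f_max ≈ 666 N/mm; adequate

Total weld length L_w = 290 mm. Treat welds as unit-width lines.
Centroid: x̄ = 2×70×35 / 290 = 16.9 mm from the vertical weld.
Polar moment about centroid: J = I_x + I_y = [150³/12 + 2×70×75²] + [150×16.9² + 2(70³/12 + 70×18.1²)] = 1215000 mm³.
Direct shear f_v = P/L_w = 24.9×10³ / 290 = 85.86 N/mm (vertical).
Torsion M = P·e = 24.9×10³ × 325 = 8092500 N·mm.
Critical point at (x, y) = (53.1, 75) from centroid. f_tx = M·y/J = 499.7 N/mm; f_ty = M·x/J = 353.8 N/mm.
Resultant f_max = √[f_tx² + (f_v + f_ty)²] = √[499.7² + (85.86 + 353.8)²] = 665.6 N/mm.
Capacity per unit length: φr_n = 0.75 × 0.6 × 550 × (0.707 × 5) = 874.9 N/mm.
665.6 ≤ 874.9 → adequate.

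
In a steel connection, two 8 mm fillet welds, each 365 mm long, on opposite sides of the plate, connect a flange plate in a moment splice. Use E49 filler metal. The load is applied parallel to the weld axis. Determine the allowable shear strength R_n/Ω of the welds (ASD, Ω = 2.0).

R_n/Ω ≈ 607 kN

E49XX → F_EXX = 490 MPa.
Effective throat t_e = 0.707 × 8 = 5.656 mm.
Total length L = 730 mm; A_we = 5.656 × 730 = 4129 mm².
F_nw = 0.6 F_EXX = 0.6 × 490 = 294 MPa.
R_n = 294 × 4129 × 10⁻³ = 1214 kN; R_n/Ω = 1214/2.0 = 606.9 kN.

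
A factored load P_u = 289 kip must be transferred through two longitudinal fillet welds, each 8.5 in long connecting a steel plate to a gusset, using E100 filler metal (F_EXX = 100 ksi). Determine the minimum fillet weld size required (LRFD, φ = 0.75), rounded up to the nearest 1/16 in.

Total weld length L = 17 in.
Required throat t_e = P_u / (φ × 0.6 F_EXX × L) = 289 / (0.75 × 0.6 × 100 × 17) = 0.3778 in.
Required leg w = t_e / 0.707 = 0.5343 in → use 9/16 in.

w = 9/16 in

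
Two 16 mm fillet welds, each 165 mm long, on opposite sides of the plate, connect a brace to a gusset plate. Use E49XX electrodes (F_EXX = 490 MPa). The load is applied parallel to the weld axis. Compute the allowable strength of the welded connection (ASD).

Effective throat t_e = 0.707 × 16 = 11.31 mm.
Total length L = 330 mm; A_we = 11.31 × 330 = 3733 mm².
F_nw = 0.6 F_EXX = 0.6 × 490 = 294 MPa.
R_n = 294 × 3733 × 10⁻³ = 1097 kN; R_n/Ω = 1097/2.0 = 548.7 kN.

R_n/Ω ≈ 549 kN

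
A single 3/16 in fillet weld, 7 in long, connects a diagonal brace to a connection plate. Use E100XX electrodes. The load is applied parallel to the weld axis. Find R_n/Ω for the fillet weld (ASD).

R_n/Ω ≈ 27.8 kips

E100XX → F_EXX = 100 ksi.
Effective throat t_e = 0.707 × 0.1875 = 0.1326 in.
Total length L = 7 in; A_we = 0.1326 × 7 = 0.9279 in².
F_nw = 0.6 F_EXX = 0.6 × 100 = 60 ksi.
R_n = 60 × 0.9279 = 55.68 kips; R_n/Ω = 55.68/2.0 = 27.84 kips.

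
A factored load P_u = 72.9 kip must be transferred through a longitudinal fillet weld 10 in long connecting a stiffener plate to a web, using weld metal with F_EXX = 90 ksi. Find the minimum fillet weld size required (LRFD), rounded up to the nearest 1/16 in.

Total weld length L = 10 in.
Required throat t_e = P_u / (φ × 0.6 F_EXX × L) = 72.9 / (0.75 × 0.6 × 90 × 10) = 0.18 in.
Required leg w = t_e / 0.707 = 0.2546 in → use 5/16 in.

w = 5/16 in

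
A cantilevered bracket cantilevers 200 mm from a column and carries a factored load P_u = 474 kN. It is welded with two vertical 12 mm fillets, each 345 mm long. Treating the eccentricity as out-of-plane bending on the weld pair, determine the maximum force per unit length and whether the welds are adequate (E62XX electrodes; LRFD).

E62XX → F_EXX = 620 MPa.
L_w = 2 × 345 = 690 mm; section modulus (unit throat) S = 2 × L²/6 = 39680 mm².
Direct shear f_v = P/L_w = 474×10³/690 = 687 N/mm.
Moment M = P × e = 474×10³ × 200 = 94800000 N·mm; bending f_b = M/S = 2389 N/mm.
f_max = √(f_v² + f_b²) = √(687² + 2389²) = 2486 N/mm.
φr_n = 0.75 × 0.6 × 620 × (0.707 × 12) = 2367 N/mm → NOT adequate.

f_max ≈ 2490 N/mm; NOT adequate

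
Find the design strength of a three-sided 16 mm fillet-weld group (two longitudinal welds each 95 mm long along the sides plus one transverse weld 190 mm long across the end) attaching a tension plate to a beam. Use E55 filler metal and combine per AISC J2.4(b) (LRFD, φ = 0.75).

φR_n ≈ 1250 kN

E55XX → F_EXX = 550 MPa.
t_e = 0.707 × 16 = 11.31 mm.
R_nwl = 0.6 × 550 × 11.31 × 190 × 10⁻³ = 709.3 kN (longitudinal, 2 welds).
R_nwt = 0.6 × 550 × 11.31 × 190 × 10⁻³ = 709.3 kN (transverse, base value).
(i) R_nwl + R_nwt = 1419 kN; (ii) 0.85 R_nwl + 1.5 R_nwt = 1667 kN.
R_n = max = 1667 kN [governs: (ii)]; φR_n = 1250 kN.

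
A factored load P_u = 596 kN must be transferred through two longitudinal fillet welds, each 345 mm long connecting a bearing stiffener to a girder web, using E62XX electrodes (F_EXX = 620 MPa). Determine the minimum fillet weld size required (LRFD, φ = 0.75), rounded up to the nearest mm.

w = 5 mm

Total weld length L = 690 mm.
Required throat t_e = P_u / (φ × 0.6 F_EXX × L) = 596 / (0.75 × 0.6 × 620 × 690 × 10⁻³) = 3.096 mm.
Required leg w = t_e / 0.707 = 4.379 mm → use 5 mm.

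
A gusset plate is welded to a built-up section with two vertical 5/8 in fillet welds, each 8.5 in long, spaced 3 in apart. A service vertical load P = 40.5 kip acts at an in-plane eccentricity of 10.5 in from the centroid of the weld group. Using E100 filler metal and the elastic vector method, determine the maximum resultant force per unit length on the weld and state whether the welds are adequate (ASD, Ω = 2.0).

E100XX → F_EXX = 100 ksi.
Total weld length L_w = 17 in. Treat welds as unit-width lines.
Polar moment about centroid: J = 2[d³/12 + d(b/2)²] = 2[8.5³/12 + 8.5×1.5²] = 140.6 in³.
Direct shear f_v = P/L_w = 40.5 / 17 = 2.382 kip/in (vertical).
Torsion M = P·e = 40.5 × 10.5 = 425.25 kip·in.
Critical point at (x, y) = (1.5, 4.25) from centroid. f_tx = M·y/J = 12.85 kip/in; f_ty = M·x/J = 4.537 kip/in.
Resultant f_max = √[f_tx² + (f_v + f_ty)²] = √[12.85² + (2.382 + 4.537)²] = 14.6 kip/in.
Capacity per unit length: r_n/Ω = (1/2.0) × 0.6 × 100 × (0.707 × 0.625) = 13.26 kip/in.
14.6 > 13.26 → NOT adequate.

f_max ≈ 14.6 kip/in; NOT adequate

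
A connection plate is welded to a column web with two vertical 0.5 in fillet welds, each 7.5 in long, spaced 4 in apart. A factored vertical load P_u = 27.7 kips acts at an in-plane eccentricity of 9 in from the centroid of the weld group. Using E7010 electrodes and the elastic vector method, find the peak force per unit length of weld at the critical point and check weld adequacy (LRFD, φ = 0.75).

f_max ≈ 9.15 kip/in; adequate

E70XX → F_EXX = 70 ksi.
Total weld length L_w = 15 in. Treat welds as unit-width lines.
Polar moment about centroid: J = 2[d³/12 + d(b/2)²] = 2[7.5³/12 + 7.5×2²] = 130.3 in³.
Direct shear f_v = P/L_w = 27.7 / 15 = 1.847 kip/in (vertical).
Torsion M = P·e = 27.7 × 9 = 249.3 kip·in.
Critical point at (x, y) = (2, 3.75) from centroid. f_tx = M·y/J = 7.174 kip/in; f_ty = M·x/J = 3.826 kip/in.
Resultant f_max = √[f_tx² + (f_v + f_ty)²] = √[7.174² + (1.847 + 3.826)²] = 9.146 kip/in.
Capacity per unit length: φr_n = 0.75 × 0.6 × 70 × (0.707 × 0.5) = 11.14 kip/in.
9.146 ≤ 11.14 → adequate.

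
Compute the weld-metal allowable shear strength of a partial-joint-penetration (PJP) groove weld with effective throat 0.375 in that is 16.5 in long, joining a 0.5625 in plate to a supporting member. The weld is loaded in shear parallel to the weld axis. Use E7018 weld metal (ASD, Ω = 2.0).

R_n/Ω ≈ 130 kip

E70XX → F_EXX = 70 ksi.
Effective throat (given) t_e = 0.375 in.
A_we = 0.375 × 16.5 = 6.188 in².
F_nw = 0.6 F_EXX = 42 ksi.
R_n/Ω = (42 × 6.188) / 2.0 = 129.9 kip.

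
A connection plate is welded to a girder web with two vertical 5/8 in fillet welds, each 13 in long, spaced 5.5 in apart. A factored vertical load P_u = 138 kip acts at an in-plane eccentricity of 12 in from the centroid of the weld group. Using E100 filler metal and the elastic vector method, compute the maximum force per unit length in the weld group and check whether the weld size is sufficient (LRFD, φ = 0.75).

E100XX → F_EXX = 100 ksi.
Total weld length L_w = 26 in. Treat welds as unit-width lines.
Polar moment about centroid: J = 2[d³/12 + d(b/2)²] = 2[13³/12 + 13×2.75²] = 562.8 in³.
Direct shear f_v = P/L_w = 138 / 26 = 5.308 kip/in (vertical).
Torsion M = P·e = 138 × 12 = 1656 kip·in.
Critical point at (x, y) = (2.75, 6.5) from centroid. f_tx = M·y/J = 19.13 kip/in; f_ty = M·x/J = 8.092 kip/in.
Resultant f_max = √[f_tx² + (f_v + f_ty)²] = √[19.13² + (5.308 + 8.092)²] = 23.35 kip/in.
Capacity per unit length: φr_n = 0.75 × 0.6 × 100 × (0.707 × 0.625) = 19.88 kip/in.
23.35 > 19.88 → NOT adequate.

f_max ≈ 23.4 kip/in; NOT adequate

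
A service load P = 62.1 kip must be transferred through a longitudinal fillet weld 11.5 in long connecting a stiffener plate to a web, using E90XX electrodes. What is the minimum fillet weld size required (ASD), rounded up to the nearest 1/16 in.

w = 5/16 in

E90XX → F_EXX = 90 ksi.
Total weld length L = 11.5 in.
Required throat t_e = P × Ω / (0.6 F_EXX × L) = 62.1 × 2.0 / (0.6 × 90 × 11.5) = 0.2 in.
Required leg w = t_e / 0.707 = 0.2829 in → use 5/16 in.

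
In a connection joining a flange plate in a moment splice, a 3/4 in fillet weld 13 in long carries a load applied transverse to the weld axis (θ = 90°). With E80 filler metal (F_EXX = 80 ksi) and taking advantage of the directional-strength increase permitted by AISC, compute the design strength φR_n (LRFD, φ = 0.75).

t_e = 0.707 × 0.75 = 0.5302 in; A_we = 0.5302 × 13 = 6.893 in².
Directional factor: 1.0 + 0.5 sin^1.5(90°) = 1.5.
F_nw = 0.6 × 80 × 1.5 = 72 ksi.
φR_n = 0.75 × 72 × 6.893 = 372.2 kip.

φR_n ≈ 372 kip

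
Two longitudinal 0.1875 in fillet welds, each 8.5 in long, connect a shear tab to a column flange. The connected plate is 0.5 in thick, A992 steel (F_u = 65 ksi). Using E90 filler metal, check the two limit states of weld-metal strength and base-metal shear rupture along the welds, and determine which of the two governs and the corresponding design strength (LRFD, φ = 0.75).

E90XX → F_EXX = 90 ksi.
t_e = 0.707 × 0.1875 = 0.1326 in; L = 17 in.
Weld metal: φR_n = 0.75 × 0.6 × 90 × 0.1326 × 17 = 91.27 kip.
Base metal (shear rupture): φR_n = 0.75 × 0.6 × 65 × 0.5 × 17 = 248.6 kip.
Governing: weld metal.

φR_n ≈ 91.3 kip (weld metal governs)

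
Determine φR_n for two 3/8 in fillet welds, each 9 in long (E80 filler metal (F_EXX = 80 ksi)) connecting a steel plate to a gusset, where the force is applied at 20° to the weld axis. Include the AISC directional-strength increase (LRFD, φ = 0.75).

t_e = 0.707 × 0.375 = 0.2651 in; A_we = 0.2651 × 18 = 4.772 in².
Directional factor: 1.0 + 0.5 sin^1.5(20°) = 1.1.
F_nw = 0.6 × 80 × 1.1 = 52.8 ksi.
φR_n = 0.75 × 52.8 × 4.772 = 189 kips.

φR_n ≈ 189 kips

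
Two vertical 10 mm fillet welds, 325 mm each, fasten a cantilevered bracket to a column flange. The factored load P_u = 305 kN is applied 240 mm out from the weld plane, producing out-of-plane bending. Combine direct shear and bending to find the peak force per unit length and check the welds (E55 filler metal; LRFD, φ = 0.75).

f_max ≈ 2130 N/mm; NOT adequate

E55XX → F_EXX = 550 MPa.
L_w = 2 × 325 = 650 mm; section modulus (unit throat) S = 2 × L²/6 = 35210 mm².
Direct shear f_v = P/L_w = 305×10³/650 = 469.2 N/mm.
Moment M = P × e = 305×10³ × 240 = 73200000 N·mm; bending f_b = M/S = 2079 N/mm.
f_max = √(f_v² + f_b²) = √(469.2² + 2079²) = 2131 N/mm.
φr_n = 0.75 × 0.6 × 550 × (0.707 × 10) = 1750 N/mm → NOT adequate.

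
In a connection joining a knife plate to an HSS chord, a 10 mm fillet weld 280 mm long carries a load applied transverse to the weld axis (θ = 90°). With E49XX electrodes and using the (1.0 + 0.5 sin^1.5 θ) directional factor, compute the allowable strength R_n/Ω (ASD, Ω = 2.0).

E49XX → F_EXX = 490 MPa.
t_e = 0.707 × 10 = 7.07 mm; A_we = 7.07 × 280 = 1980 mm².
Directional factor: 1.0 + 0.5 sin^1.5(90°) = 1.5.
F_nw = 0.6 × 490 × 1.5 = 441 MPa.
R_n/Ω = (441 × 1980) / 2.0 × 10⁻³ = 436.5 kN.

R_n/Ω ≈ 437 kN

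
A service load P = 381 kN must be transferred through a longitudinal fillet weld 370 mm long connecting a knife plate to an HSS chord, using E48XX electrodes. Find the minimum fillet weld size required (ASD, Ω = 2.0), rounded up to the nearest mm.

E48XX → F_EXX = 480 MPa.
Total weld length L = 370 mm.
Required throat t_e = P × Ω / (0.6 F_EXX × L) = 381 × 2.0 / (0.6 × 480 × 370 × 10⁻³) = 7.151 mm.
Required leg w = t_e / 0.707 = 10.11 mm → use 11 mm.

w = 11 mm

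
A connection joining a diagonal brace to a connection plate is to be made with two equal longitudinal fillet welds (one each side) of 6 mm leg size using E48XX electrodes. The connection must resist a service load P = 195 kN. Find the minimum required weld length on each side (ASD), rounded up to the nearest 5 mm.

E48XX → F_EXX = 480 MPa.
Throat t_e = 0.707 × 6 = 4.242 mm.
r_n/Ω = (0.6 × 480 × 4.242) / 2.0 = 610.8 N/mm = 0.6108 kN/mm.
L_req = P / (r_n/Ω) = 195 / 0.6108 = 319.2 mm total.
Per side: 319.2 / 2 = 159.6 mm.
Round up → use L = 160 mm on each side.

L = 160 mm on each side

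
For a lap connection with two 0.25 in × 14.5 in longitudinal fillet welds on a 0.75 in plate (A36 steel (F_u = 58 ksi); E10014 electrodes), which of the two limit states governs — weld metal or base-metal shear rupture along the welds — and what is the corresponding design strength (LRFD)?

φR_n ≈ 231 kips (weld metal governs)

E100XX → F_EXX = 100 ksi.
t_e = 0.707 × 0.25 = 0.1767 in; L = 29 in.
Weld metal: φR_n = 0.75 × 0.6 × 100 × 0.1767 × 29 = 230.7 kips.
Base metal (shear rupture): φR_n = 0.75 × 0.6 × 58 × 0.75 × 29 = 567.7 kips.
Governing: weld metal.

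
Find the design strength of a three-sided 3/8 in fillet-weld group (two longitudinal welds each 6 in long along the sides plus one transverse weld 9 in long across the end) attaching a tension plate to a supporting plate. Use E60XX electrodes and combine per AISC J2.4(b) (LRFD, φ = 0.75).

E60XX → F_EXX = 60 ksi.
t_e = 0.707 × 0.375 = 0.2651 in.
R_nwl = 0.6 × 60 × 0.2651 × 12 = 114.5 kips (longitudinal, 2 welds).
R_nwt = 0.6 × 60 × 0.2651 × 9 = 85.9 kips (transverse, base value).
(i) R_nwl + R_nwt = 200.4 kips; (ii) 0.85 R_nwl + 1.5 R_nwt = 226.2 kips.
R_n = max = 226.2 kips [governs: (ii)]; φR_n = 169.7 kips.

φR_n ≈ 170 kips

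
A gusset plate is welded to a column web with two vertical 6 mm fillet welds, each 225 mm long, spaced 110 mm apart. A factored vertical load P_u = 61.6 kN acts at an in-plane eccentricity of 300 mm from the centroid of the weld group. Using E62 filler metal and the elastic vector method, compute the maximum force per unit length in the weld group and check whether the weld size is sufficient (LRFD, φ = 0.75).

f_max ≈ 780 N/mm; adequate

E62XX → F_EXX = 620 MPa.
Total weld length L_w = 450 mm. Treat welds as unit-width lines.
Polar moment about centroid: J = 2[d³/12 + d(b/2)²] = 2[225³/12 + 225×55²] = 3260000 mm³.
Direct shear f_v = P/L_w = 61.6×10³ / 450 = 136.9 N/mm (vertical).
Torsion M = P·e = 61.6×10³ × 300 = 18480000 N·mm.
Critical point at (x, y) = (55, 112.5) from centroid. f_tx = M·y/J = 637.8 N/mm; f_ty = M·x/J = 311.8 N/mm.
Resultant f_max = √[f_tx² + (f_v + f_ty)²] = √[637.8² + (136.9 + 311.8)²] = 779.8 N/mm.
Capacity per unit length: φr_n = 0.75 × 0.6 × 620 × (0.707 × 6) = 1184 N/mm.
779.8 ≤ 1184 → adequate.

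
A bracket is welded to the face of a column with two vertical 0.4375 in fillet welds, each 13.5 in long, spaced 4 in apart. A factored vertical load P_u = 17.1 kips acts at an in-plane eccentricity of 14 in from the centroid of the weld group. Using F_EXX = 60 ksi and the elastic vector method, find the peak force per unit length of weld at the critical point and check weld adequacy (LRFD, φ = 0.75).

f_max ≈ 3.49 kip/in; adequate

Total weld length L_w = 27 in. Treat welds as unit-width lines.
Polar moment about centroid: J = 2[d³/12 + d(b/2)²] = 2[13.5³/12 + 13.5×2²] = 518.1 in³.
Direct shear f_v = P/L_w = 17.1 / 27 = 0.6333 kip/in (vertical).
Torsion M = P·e = 17.1 × 14 = 239.4 kip·in.
Critical point at (x, y) = (2, 6.75) from centroid. f_tx = M·y/J = 3.119 kip/in; f_ty = M·x/J = 0.9242 kip/in.
Resultant f_max = √[f_tx² + (f_v + f_ty)²] = √[3.119² + (0.6333 + 0.9242)²] = 3.486 kip/in.
Capacity per unit length: φr_n = 0.75 × 0.6 × 60 × (0.707 × 0.4375) = 8.351 kip/in.
3.486 ≤ 8.351 → adequate.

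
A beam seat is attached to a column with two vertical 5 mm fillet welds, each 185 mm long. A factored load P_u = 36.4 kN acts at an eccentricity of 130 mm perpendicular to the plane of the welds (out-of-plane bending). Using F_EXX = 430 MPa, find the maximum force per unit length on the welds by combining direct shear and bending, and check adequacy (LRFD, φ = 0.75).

f_max ≈ 426 N/mm; adequate

L_w = 2 × 185 = 370 mm; section modulus (unit throat) S = 2 × L²/6 = 11410 mm².
Direct shear f_v = P/L_w = 36.4×10³/370 = 98.38 N/mm.
Moment M = P × e = 36.4×10³ × 130 = 4732000 N·mm; bending f_b = M/S = 414.8 N/mm.
f_max = √(f_v² + f_b²) = √(98.38² + 414.8²) = 426.3 N/mm.
φr_n = 0.75 × 0.6 × 430 × (0.707 × 5) = 684 N/mm → adequate.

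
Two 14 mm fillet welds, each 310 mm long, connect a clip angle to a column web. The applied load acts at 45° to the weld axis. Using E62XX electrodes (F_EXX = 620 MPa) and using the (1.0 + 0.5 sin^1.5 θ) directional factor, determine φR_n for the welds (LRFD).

t_e = 0.707 × 14 = 9.898 mm; A_we = 9.898 × 620 = 6137 mm².
Directional factor: 1.0 + 0.5 sin^1.5(45°) = 1.297.
F_nw = 0.6 × 620 × 1.297 = 482.6 MPa.
φR_n = 0.75 × 482.6 × 6137 × 10⁻³ = 2221 kN.

φR_n ≈ 2220 kN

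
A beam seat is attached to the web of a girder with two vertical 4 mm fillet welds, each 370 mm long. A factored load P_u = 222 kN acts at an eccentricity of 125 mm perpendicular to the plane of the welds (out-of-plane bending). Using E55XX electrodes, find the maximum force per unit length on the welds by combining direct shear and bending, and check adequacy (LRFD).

E55XX → F_EXX = 550 MPa.
L_w = 2 × 370 = 740 mm; section modulus (unit throat) S = 2 × L²/6 = 45630 mm².
Direct shear f_v = P/L_w = 222×10³/740 = 300 N/mm.
Moment M = P × e = 222×10³ × 125 = 27750000 N·mm; bending f_b = M/S = 608.1 N/mm.
f_max = √(f_v² + f_b²) = √(300² + 608.1²) = 678.1 N/mm.
φr_n = 0.75 × 0.6 × 550 × (0.707 × 4) = 699.9 N/mm → adequate.

f_max ≈ 678 N/mm; adequate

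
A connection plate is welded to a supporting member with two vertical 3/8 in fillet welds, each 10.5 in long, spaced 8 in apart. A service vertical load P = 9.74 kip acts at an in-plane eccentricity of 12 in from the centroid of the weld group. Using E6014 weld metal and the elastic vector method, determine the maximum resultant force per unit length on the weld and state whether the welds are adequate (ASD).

f_max ≈ 1.78 kip/in; adequate

E60XX → F_EXX = 60 ksi.
Total weld length L_w = 21 in. Treat welds as unit-width lines.
Polar moment about centroid: J = 2[d³/12 + d(b/2)²] = 2[10.5³/12 + 10.5×4²] = 528.9 in³.
Direct shear f_v = P/L_w = 9.74 / 21 = 0.4638 kip/in (vertical).
Torsion M = P·e = 9.74 × 12 = 116.88 kip·in.
Critical point at (x, y) = (4, 5.25) from centroid. f_tx = M·y/J = 1.16 kip/in; f_ty = M·x/J = 0.8839 kip/in.
Resultant f_max = √[f_tx² + (f_v + f_ty)²] = √[1.16² + (0.4638 + 0.8839)²] = 1.778 kip/in.
Capacity per unit length: r_n/Ω = (1/2.0) × 0.6 × 60 × (0.707 × 0.375) = 4.772 kip/in.
1.778 ≤ 4.772 → adequate.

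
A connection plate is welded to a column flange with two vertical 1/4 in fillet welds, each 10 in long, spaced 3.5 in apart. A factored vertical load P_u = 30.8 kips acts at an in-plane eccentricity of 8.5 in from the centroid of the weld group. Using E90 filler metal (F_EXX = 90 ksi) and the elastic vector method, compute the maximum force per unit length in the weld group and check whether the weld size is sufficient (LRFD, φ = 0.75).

f_max ≈ 6.75 kip/in; adequate

Total weld length L_w = 20 in. Treat welds as unit-width lines.
Polar moment about centroid: J = 2[d³/12 + d(b/2)²] = 2[10³/12 + 10×1.75²] = 227.9 in³.
Direct shear f_v = P/L_w = 30.8 / 20 = 1.54 kip/in (vertical).
Torsion M = P·e = 30.8 × 8.5 = 261.8 kip·in.
Critical point at (x, y) = (1.75, 5) from centroid. f_tx = M·y/J = 5.743 kip/in; f_ty = M·x/J = 2.01 kip/in.
Resultant f_max = √[f_tx² + (f_v + f_ty)²] = √[5.743² + (1.54 + 2.01)²] = 6.752 kip/in.
Capacity per unit length: φr_n = 0.75 × 0.6 × 90 × (0.707 × 0.25) = 7.158 kip/in.
6.752 ≤ 7.158 → adequate.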